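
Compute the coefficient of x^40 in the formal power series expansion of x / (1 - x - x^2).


Let f(x) = sum_{k>=0} a_k x^k. Multiplying f(x) * (1 - x - x^2) = x and matching coefficients gives a_0 = 0, a_1 = 1, and a_k = a_{k-1} + a_{k-2} for k >= 2. These are the Fibonacci numbers F_k.
Iterating from F_0 = 0, F_1 = 1:
F_0=0, F_1=1, F_2=1, F_3=2, F_4=3, F_5=5, F_6=8, F_7=13, F_8=21, F_9=34, ...
F_40 = 102334155.

102334155


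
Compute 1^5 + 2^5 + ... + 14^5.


This power sum has a closed form given by Faulhaber's formula
sum_{k=1}^{m} k^p = (1 / (p + 1)) * sum_{j=0}^{p} C(p + 1, j) B_j m^(p + 1 - j),
but for small m direct computation is fastest:
1 + 32 + 243 + 1024 + 3125 + 7776 + 16807 + 32768 + 59049 + 100000 + 161051 + 248832 + 371293 + 537824 = 1539825.

1539825


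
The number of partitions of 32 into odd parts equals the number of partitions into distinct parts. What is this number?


Computing partitions of 32 into odd parts (1, 3, 5, ...):
Using the generating function prod_{k>=0} 1/(1-x^(2k+1)),
the count is 390

390


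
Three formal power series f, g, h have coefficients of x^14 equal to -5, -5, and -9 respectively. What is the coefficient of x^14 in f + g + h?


Series addition is componentwise:
-5 + -5 + -9
= -19

-19


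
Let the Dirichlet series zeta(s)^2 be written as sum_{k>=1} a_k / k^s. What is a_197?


The Dirichlet convolution of the constant function 1 with itself gives (1 * 1)(k) = sum_{d | k} 1 = d(k), the number of positive divisors of k.
Since zeta(s) = sum_{k>=1} 1/k^s, we have zeta(s)^2 = sum_{k>=1} d(k)/k^s, so a_k = d(k).
For k = 197: the divisors are 1, 197.
Count = 2.

2


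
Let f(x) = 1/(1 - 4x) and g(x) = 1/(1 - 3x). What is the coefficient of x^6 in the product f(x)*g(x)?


The coefficient of x^n in f*g is the Cauchy product: sum_{k=0}^{n} a^k * b^(n-k).
With a=4, b=3, n=6:
sum_{k=0}^{6} 4^k * 3^(6-k)
= 14197

14197


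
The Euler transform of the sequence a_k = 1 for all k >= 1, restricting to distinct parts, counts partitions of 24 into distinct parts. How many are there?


Partitions of 24 into distinct parts can be computed via generating function.
Product (1+x)(1+x^2)(1+x^3)...
The coefficient of x^24 = 122

122


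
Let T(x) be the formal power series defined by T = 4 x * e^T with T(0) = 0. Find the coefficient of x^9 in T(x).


Apply the Lagrange inversion formula: if T = 4 x * phi(T) with phi(t) = e^t, then
[x^n] T = 4^n * (1/n) [t^(n-1)] phi(t)^n = 4^n * (1/n) [t^(n-1)] e^(n t) = 4^n * (1/n) * n^(n-1) / (n-1)! = 4^n * n^(n-1) / n!.
When c = 1 this is the Cayley count of rooted labeled trees on n vertices, divided by n!.
For n = 9: 4^9 * 9^8 / 9! = 262144 * 43046721/362880 = 1088391168/35.

1088391168/35


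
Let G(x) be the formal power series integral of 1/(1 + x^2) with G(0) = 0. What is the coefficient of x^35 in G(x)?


1/(1 + x^2) = sum_{j>=0} (-1)^j x^(2j). Integrating termwise with G(0) = 0:
G(x) = sum_{j>=0} (-1)^j x^(2j+1) / (2j+1) = arctan(x).
Only odd powers are nonzero. For x^35 write 35 = 2*17 + 1, giving
(-1)^17 / 35 = -1/35 = -1/35.

-1/35


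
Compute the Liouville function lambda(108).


The Liouville function is lambda(k) = (-1)^Omega(k), where Omega(k) counts the prime factors of k with multiplicity.
Factoring: 108 = 2 * 2 * 3 * 3 * 3, so Omega(108) = 5.
lambda(108) = (-1)^5 = -1.

-1


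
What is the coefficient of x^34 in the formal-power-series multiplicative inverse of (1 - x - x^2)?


Let the inverse be f(x) = sum_{k>=0} a_k x^k. From f(x) * (1 - x - x^2) = 1 and matching coefficients:
 x^0: a_0 = 1.
 x^1: a_1 - a_0 = 0, so a_1 = 1.
 x^k (k >= 2): a_k - a_{k-1} - a_{k-2} = 0, i.e. a_k = a_{k-1} + a_{k-2}.
This is the Fibonacci-type recurrence shifted so that a_0 = a_1 = 1.
Iterating: a_0=1, a_1=1, a_2=2, a_3=3, a_4=5, a_5=8, a_6=13, a_7=21, a_8=34, a_9=55, ...
a_34 = 9227465.

9227465


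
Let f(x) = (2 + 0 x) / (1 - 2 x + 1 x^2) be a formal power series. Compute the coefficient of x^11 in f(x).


Write f(x) = sum_{k>=0} a_k x^k. Multiplying both sides by 1 - 2 x + 1 x^2 gives
(1 - 2 x + 1 x^2) sum_{k>=0} a_k x^k = 2 + 0 x.
Matching coefficients:
 x^0: a_0 = 2
 x^1: a_1 - 2 a_0 = 0  =>  a_1 = 2*2 + 0 = 4
 x^k (k >= 2): a_k = 2 a_{k-1} - 1 a_{k-2}.
Iterating: a_2 = 6, a_3 = 8, a_4 = 10, a_5 = 12, a_6 = 14, a_7 = 16, a_8 = 18, a_9 = 20, a_10 = 22, a_11 = 24.
So the coefficient of x^11 is 24.

24


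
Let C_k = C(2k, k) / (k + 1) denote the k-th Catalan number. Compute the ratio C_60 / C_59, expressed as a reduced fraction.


Using C_k = (2k)! / (k! (k+1)!), the ratio C_{k+1}/C_k simplifies to
C_{k+1}/C_k = [(2k+2)! / ((k+1)! (k+2)!)] * [k! (k+1)! / (2k)!]
 = (2k+2)(2k+1) / ((k+1)(k+2)) = 2(2k+1) / (k+2).
For k = 59: 2(2*59 + 1) / (59 + 2) = 238/61 = 238/61.

238/61


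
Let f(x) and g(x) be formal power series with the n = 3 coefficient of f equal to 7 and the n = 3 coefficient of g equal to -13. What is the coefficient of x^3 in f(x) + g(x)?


Addition of formal power series is termwise.
The coefficient of x^3 in f + g = 7 + -13
= -6

-6


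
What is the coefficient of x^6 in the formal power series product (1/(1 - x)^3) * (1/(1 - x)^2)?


Combine the factors: (1/(1 - x)^3) * (1/(1 - x)^2) = 1/(1 - x)^5.
Then use 1/(1 - x)^r = sum_{k>=0} C(k + r - 1, r - 1) x^k with r = 5 and k = 6:
C(10, 4) = 210.

210


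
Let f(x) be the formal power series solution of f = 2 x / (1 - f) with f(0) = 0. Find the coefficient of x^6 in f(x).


Apply Lagrange inversion: f = 2 x * phi(f) with phi(t) = 1/(1 - t), so
[x^n] f = 2^n * (1/n) [t^(n-1)] phi(t)^n = 2^n * (1/n) [t^(n-1)] (1 - t)^(-n) = 2^n * (1/n) C(2n - 2, n - 1) = 2^n * C_{n-1}.
For n = 6: C_5 = C(10, 5) / 6 = 252/6 = 42.
With the 2^6 = 64 factor, the coefficient is 64 * 42 = 2688.

2688


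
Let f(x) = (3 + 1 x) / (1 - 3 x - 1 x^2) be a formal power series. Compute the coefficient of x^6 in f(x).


Write f(x) = sum_{k>=0} a_k x^k. Multiplying both sides by 1 - 3 x - 1 x^2 gives
(1 - 3 x - 1 x^2) sum_{k>=0} a_k x^k = 3 + 1 x.
Matching coefficients:
 x^0: a_0 = 3
 x^1: a_1 - 3 a_0 = 1  =>  a_1 = 3*3 + 1 = 10
 x^k (k >= 2): a_k = 3 a_{k-1} + 1 a_{k-2}.
Iterating: a_2 = 33, a_3 = 109, a_4 = 360, a_5 = 1189, a_6 = 3927.
So the coefficient of x^6 is 3927.

3927


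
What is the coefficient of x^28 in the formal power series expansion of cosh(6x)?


The Maclaurin series is cosh(t) = sum_{m>=0} t^(2m) / (2m)!, so substituting t = 6x, only even powers of x are nonzero, with coefficient of x^(2m) equal to 6^(2m) / (2m)!.
For x^28 the coefficient is 6^28/28! = 6140942214464815497216/304888344611713860501504000000 = 114791256/5699209469078125.

114791256/5699209469078125


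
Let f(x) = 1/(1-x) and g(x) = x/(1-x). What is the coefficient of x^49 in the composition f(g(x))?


First simplify the composition: f(g(x)) = 1/(1 - x/(1-x)) = (1-x)/((1-x) - x) = (1-x)/(1-2x).
Now extract the coefficient. Write (1-x)/(1-2x) = 1/(1-2x) - x/(1-2x).
The coefficient of x^n in 1/(1-2x) is 2^n, and in x/(1-2x) is 2^(n-1) (for n >= 1).
So the coefficient of x^49 is 2^49 - 2^48 = 562949953421312 - 281474976710656 = 281474976710656.

281474976710656


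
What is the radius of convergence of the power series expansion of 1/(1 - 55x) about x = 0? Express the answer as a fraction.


Expanding 1/(1 - 55x) = sum_{k>=0} 55^k x^k, the series converges when |55x| < 1, i.e., |x| < 1/55.
So the radius of convergence is 1/55 = 1/55.

1/55


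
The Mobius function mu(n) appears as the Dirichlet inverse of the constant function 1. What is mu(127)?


127 = 127 (all distinct primes).
mu(127) = (-1)^1 = -1

-1


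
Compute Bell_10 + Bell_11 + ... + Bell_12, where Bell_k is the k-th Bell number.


Recall Bell_k counts set partitions of a k-set (with Bell_0 = 1 by convention).
Bell_10 through Bell_12: 115975, 678570, 4213597
Sum = 115975 + 678570 + 4213597 = 5008142.

5008142


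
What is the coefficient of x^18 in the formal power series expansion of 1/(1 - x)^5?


The negative binomial / multiset identity is
1/(1 - x)^r = sum_{k>=0} C(k + r - 1, r - 1) x^k.
Here r = 5 and k = 18, so the coefficient is
C(18 + 4, 4) = C(22, 4)
= 7315

7315


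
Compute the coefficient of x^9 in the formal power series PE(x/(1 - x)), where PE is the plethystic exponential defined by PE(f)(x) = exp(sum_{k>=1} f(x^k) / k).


For f(x) = x/(1 - x) we have
sum_{k>=1} f(x^k) / k = sum_{k>=1} (1/k) * x^k / (1 - x^k) = sum_{k, m >= 1} x^(k m) / k,
which after exponentiating simplifies to
PE(x/(1 - x)) = prod_{k>=1} 1 / (1 - x^k).
This is the generating function for the partition function p(n), so the coefficient of x^9 is p(9).
Computing p(9) by dynamic programming over parts 1, 2, ..., 9: p(9) = 30.

30


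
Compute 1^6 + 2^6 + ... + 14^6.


This power sum has a closed form given by Faulhaber's formula
sum_{k=1}^{m} k^p = (1 / (p + 1)) * sum_{j=0}^{p} C(p + 1, j) B_j m^(p + 1 - j),
but for small m direct computation is fastest:
1 + 64 + 729 + 4096 + 15625 + 46656 + 117649 + 262144 + 531441 + 1000000 + 1771561 + 2985984 + 4826809 + 7529536 = 19092295.

19092295


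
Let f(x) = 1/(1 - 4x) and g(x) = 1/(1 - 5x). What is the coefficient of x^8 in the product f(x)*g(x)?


The coefficient of x^n in f*g is the Cauchy product: sum_{k=0}^{n} a^k * b^(n-k).
With a=4, b=5, n=8:
sum_{k=0}^{8} 4^k * 5^(8-k)
= 1690981

1690981


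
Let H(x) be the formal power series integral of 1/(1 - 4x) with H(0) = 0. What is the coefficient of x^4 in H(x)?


1/(1 - 4x) = sum_{k>=0} 4^k x^k. Integrating termwise with H(0) = 0:
H(x) = sum_{k>=0} 4^k x^(k+1) / (k+1) = sum_{m>=1} 4^(m-1) x^m / m.
For m = 4: 4^3/4 = 64/4 = 16.

16


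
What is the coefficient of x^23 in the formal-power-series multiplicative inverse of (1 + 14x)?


The inverse is 1/(1 + 14x). Apply the geometric identity 1/(1 - y) = sum_{k>=0} y^k with y = -14x:
1/(1 + 14x) = sum_{k>=0} (-14)^k x^k.
So the coefficient of x^23 is (-14)^23 = -229585692886981495482220544.

-229585692886981495482220544


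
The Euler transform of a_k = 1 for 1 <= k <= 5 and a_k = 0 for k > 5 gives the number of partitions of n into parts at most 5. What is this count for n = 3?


Partitions of 3 into parts at most 5:
Using generating function (1-x)^(-1)(1-x^2)^(-1)...(1-x^5)^(-1),
the coefficient of x^3 = 3

3


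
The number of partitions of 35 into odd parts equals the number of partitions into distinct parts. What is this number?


Computing partitions of 35 into odd parts (1, 3, 5, ...):
Using the generating function prod_{k>=0} 1/(1-x^(2k+1)),
the count is 585

585


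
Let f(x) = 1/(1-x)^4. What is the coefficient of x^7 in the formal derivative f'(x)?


Differentiate: d/dx [ 1/(1-x)^r ] = r / (1-x)^(r+1).
Here r = 4, so f'(x) = 4 / (1-x)^5.
The expansion of 1/(1-x)^(r+1) has coefficient of x^n equal to C(n+r, r).
So the coefficient of x^7 in f'(x) is
4 * C(11, 4) = 4 * 330 = 1320

1320


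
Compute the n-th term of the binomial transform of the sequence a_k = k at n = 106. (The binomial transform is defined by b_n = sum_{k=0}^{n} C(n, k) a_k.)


With a_k = k, b_n = sum_{k=0}^{n} C(n, k) k. Using k * C(n, k) = n * C(n-1, k-1) gives b_n = n * sum_{k>=1} C(n-1, k-1) = n * 2^(n-1).
For n = 106: 106 * 2^105 = 106 * 40564819207303340847894502572032 = 4299870835974154129876817272635392.

4299870835974154129876817272635392


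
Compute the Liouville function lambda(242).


The Liouville function is lambda(k) = (-1)^Omega(k), where Omega(k) counts the prime factors of k with multiplicity.
Factoring: 242 = 2 * 11 * 11, so Omega(242) = 3.
lambda(242) = (-1)^3 = -1.

-1


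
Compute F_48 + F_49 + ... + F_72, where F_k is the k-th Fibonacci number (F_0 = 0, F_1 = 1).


Use the identity sum_{k=0}^{N} F_k = F_{N+2} - 1 (which follows from F_{k+2} - F_{k+1} = F_k). Then
sum_{k=48}^{72} F_k = (F_{74} - 1) - (F_{49} - 1) = F_{74} - F_{49}.
Computing: F_{74} = 1304969544928657, F_{49} = 7778742049, so
Sum = 1304969544928657 - 7778742049 = 1304961766186608.

1304961766186608


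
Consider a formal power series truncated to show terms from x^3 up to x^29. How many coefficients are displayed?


From x^3 to x^29 inclusive, the count is 29 - 3 + 1 = 27.

27


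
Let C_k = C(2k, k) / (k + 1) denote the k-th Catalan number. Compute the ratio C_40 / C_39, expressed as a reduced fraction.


Using C_k = (2k)! / (k! (k+1)!), the ratio C_{k+1}/C_k simplifies to
C_{k+1}/C_k = [(2k+2)! / ((k+1)! (k+2)!)] * [k! (k+1)! / (2k)!]
 = (2k+2)(2k+1) / ((k+1)(k+2)) = 2(2k+1) / (k+2).
For k = 39: 2(2*39 + 1) / (39 + 2) = 158/41 = 158/41.

158/41


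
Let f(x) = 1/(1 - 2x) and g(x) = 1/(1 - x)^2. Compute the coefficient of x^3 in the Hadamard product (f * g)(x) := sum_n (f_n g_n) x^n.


f has coefficients f_k = 2^k. For g = 1/(1 - x)^2 the coefficient is g_k = C(k + 1, 1) = k + 1. The Hadamard coefficient is (f * g)_k = 2^k * (k + 1).
For k = 3: 2^3 * 4 = 8 * 4 = 32.

32


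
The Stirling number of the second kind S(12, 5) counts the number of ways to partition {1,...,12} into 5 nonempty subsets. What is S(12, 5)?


Using the explicit formula S(n,k) = (1/k!) sum_{j=0}^{k} (-1)^(k-j) C(k,j) j^n:
S(12, 5) = 1379400
Equivalently, S(n,k) is n! times the coefficient of x^n in the EGF (e^x - 1)^k / k!.

1379400


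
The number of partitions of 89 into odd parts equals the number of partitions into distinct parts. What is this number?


Computing partitions of 89 into odd parts (1, 3, 5, ...):
Using the generating function prod_{k>=0} 1/(1-x^(2k+1)),
the count is 173682

173682


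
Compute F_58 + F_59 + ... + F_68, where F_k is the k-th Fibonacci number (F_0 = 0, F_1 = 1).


Use the identity sum_{k=0}^{N} F_k = F_{N+2} - 1 (which follows from F_{k+2} - F_{k+1} = F_k). Then
sum_{k=58}^{68} F_k = (F_{70} - 1) - (F_{59} - 1) = F_{70} - F_{59}.
Computing: F_{70} = 190392490709135, F_{59} = 956722026041, so
Sum = 190392490709135 - 956722026041 = 189435768683094.

189435768683094


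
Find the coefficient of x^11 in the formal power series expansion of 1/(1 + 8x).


Write 1/(1 + c x) = 1/(1 - (-c) x) and apply the geometric-series identity
1/(1 - y) = sum_{k>=0} y^k to get 1/(1 + c x) = sum_{k>=0} (-c)^k x^k.
So the coefficient of x^k is (-c)^k = (-1)^k * c^k.
Here c = 8 and k = 11:
(-8)^11 = -1 * 8589934592 = -8589934592

-8589934592


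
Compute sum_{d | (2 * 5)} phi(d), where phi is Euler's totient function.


First, 2 * 5 = 10. One classical identity is sum_{d | n} phi(d) = n (each k in [1, n] has a unique gcd with n, and among the k's with gcd(k, n) = n/d there are phi(d) of them). So the sum equals 10. We also verify directly:
Divisors of 10: 1, 2, 5, 10.
phi values: 1, 1, 4, 4.
Sum = 10.

10


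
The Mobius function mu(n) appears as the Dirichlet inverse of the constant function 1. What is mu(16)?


16 has a squared prime factor, so mu(16) = 0.
Factorization reveals a repeated prime.

0


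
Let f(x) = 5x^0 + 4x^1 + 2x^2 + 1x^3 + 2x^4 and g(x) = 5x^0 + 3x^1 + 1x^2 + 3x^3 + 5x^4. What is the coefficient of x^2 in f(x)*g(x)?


Cauchy product at x^2:
5*1 + 4*3 + 2*5
= 27

27


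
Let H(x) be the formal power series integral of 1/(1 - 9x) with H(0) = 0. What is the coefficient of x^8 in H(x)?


1/(1 - 9x) = sum_{k>=0} 9^k x^k. Integrating termwise with H(0) = 0:
H(x) = sum_{k>=0} 9^k x^(k+1) / (k+1) = sum_{m>=1} 9^(m-1) x^m / m.
For m = 8: 9^7/8 = 4782969/8 = 4782969/8.

4782969/8


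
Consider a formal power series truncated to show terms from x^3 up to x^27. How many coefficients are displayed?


From x^3 to x^27 inclusive, the count is 27 - 3 + 1 = 25.

25


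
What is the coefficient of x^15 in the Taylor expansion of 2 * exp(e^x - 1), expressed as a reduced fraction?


exp(e^x - 1) = sum_{k>=0} Bell_k x^k / k!, where Bell_k is the k-th Bell number.
So the coefficient of x^15 is 2 * Bell_15 / 15!.
Computing: Bell_15 = 1382958545 and 15! = 1307674368000, giving
2 * 1382958545/1307674368000 = 276591709/130767436800.

276591709/130767436800


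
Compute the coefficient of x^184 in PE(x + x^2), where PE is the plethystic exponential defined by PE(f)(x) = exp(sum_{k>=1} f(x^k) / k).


With f(x) = x + x^2, the exponent is sum_{k>=1} (x^k + x^(2k)) / k = -ln(1 - x) - ln(1 - x^2). Exponentiating:
PE(x + x^2) = 1 / ((1 - x)(1 - x^2)).
This is the generating function for partitions of n into parts of size 1 or 2. The number of 2's can be any j in 0..92, and the rest are 1's, so
[x^184] = floor(184/2) + 1 = 93.

93


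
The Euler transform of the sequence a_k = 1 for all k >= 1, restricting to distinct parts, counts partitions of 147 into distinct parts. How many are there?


Partitions of 147 into distinct parts can be computed via generating function.
Product (1+x)(1+x^2)(1+x^3)...
The coefficient of x^147 = 15757502

15757502


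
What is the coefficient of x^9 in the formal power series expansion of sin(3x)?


The Maclaurin series is sin(t) = sum_{k>=0} (-1)^k t^(2k+1) / (2k+1)!, so substituting t = 3x, only odd powers of x are nonzero, with coefficient of x^(2k+1) equal to (-1)^k 3^(2k+1) / (2k+1)!.
Write 9 = 2*4 + 1, giving the coefficient (-1)^4 * 3^9 / 9! = 19683/362880 = 243/4480.

243/4480


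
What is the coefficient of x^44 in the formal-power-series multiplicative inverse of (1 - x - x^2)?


Let the inverse be f(x) = sum_{k>=0} a_k x^k. From f(x) * (1 - x - x^2) = 1 and matching coefficients:
 x^0: a_0 = 1.
 x^1: a_1 - a_0 = 0, so a_1 = 1.
 x^k (k >= 2): a_k - a_{k-1} - a_{k-2} = 0, i.e. a_k = a_{k-1} + a_{k-2}.
This is the Fibonacci-type recurrence shifted so that a_0 = a_1 = 1.
Iterating: a_0=1, a_1=1, a_2=2, a_3=3, a_4=5, a_5=8, a_6=13, a_7=21, a_8=34, a_9=55, ...
a_44 = 1134903170.

1134903170


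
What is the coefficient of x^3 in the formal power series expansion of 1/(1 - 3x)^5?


The general identity 1/(1 - c x)^r = sum_{k>=0} c^k C(k + r - 1, r - 1) x^k follows by substituting y = c x into 1/(1 - y)^r = sum_{k>=0} C(k + r - 1, r - 1) y^k.
For c = 3, r = 5, k = 3:
3^3 * C(7, 4) = 27 * 35 = 945.

945


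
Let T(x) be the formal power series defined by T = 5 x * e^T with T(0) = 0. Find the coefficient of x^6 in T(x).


Apply the Lagrange inversion formula: if T = 5 x * phi(T) with phi(t) = e^t, then
[x^n] T = 5^n * (1/n) [t^(n-1)] phi(t)^n = 5^n * (1/n) [t^(n-1)] e^(n t) = 5^n * (1/n) * n^(n-1) / (n-1)! = 5^n * n^(n-1) / n!.
When c = 1 this is the Cayley count of rooted labeled trees on n vertices, divided by n!.
For n = 6: 5^6 * 6^5 / 6! = 15625 * 7776/720 = 168750.

168750


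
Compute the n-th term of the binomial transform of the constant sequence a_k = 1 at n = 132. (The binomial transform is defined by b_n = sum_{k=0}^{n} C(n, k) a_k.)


With a_k = 1 for all k, b_n = sum_{k=0}^{n} C(n, k) = 2^n by the binomial theorem.
For n = 132: 2^132 = 5444517870735015415413993718908291383296.

5444517870735015415413993718908291383296


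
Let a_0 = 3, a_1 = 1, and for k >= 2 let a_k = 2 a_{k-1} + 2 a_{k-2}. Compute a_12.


Iterating the recurrence forward:
a_0 = 3
a_1 = 1
a_2 = 2*1 + 2*3 = 8
a_3 = 2*8 + 2*1 = 18
a_4 = 2*18 + 2*8 = 52
a_5 = 2*52 + 2*18 = 140
a_6 = 2*140 + 2*52 = 384
a_7 = 2*384 + 2*140 = 1048
a_8 = 2*1048 + 2*384 = 2864
a_9 = 2*2864 + 2*1048 = 7824
a_10 = 2*7824 + 2*2864 = 21376
a_11 = 2*21376 + 2*7824 = 58400
a_12 = 2*58400 + 2*21376 = 159552
So a_12 = 159552.

159552


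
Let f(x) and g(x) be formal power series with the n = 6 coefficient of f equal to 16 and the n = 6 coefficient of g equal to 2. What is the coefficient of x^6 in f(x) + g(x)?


Addition of formal power series is termwise.
The coefficient of x^6 in f + g = 16 + 2
= 18

18


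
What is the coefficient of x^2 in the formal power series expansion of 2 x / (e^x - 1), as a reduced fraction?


The exponential generating function for Bernoulli numbers is
x / (e^x - 1) = sum_{k>=0} B_k x^k / k!.
So the coefficient of x^2 in 2 x / (e^x - 1) is 2 B_2 / 2!.
Computing: B_2 = 1/6, 2! = 2, giving
2 * 1/6 / 2 = 1/6.

1/6


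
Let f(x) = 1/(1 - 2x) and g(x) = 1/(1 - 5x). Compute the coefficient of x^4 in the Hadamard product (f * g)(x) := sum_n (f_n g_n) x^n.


f has coefficients f_k = 2^k and g has coefficients g_k = 5^k, so the Hadamard product has coefficient (f*g)_k = 2^k * 5^k = 10^k.
For k = 4: 10^4 = 10000.

10000


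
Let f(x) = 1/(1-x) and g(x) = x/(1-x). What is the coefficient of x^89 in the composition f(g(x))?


First simplify the composition: f(g(x)) = 1/(1 - x/(1-x)) = (1-x)/((1-x) - x) = (1-x)/(1-2x).
Now extract the coefficient. Write (1-x)/(1-2x) = 1/(1-2x) - x/(1-2x).
The coefficient of x^n in 1/(1-2x) is 2^n, and in x/(1-2x) is 2^(n-1) (for n >= 1).
So the coefficient of x^89 is 2^89 - 2^88 = 618970019642690137449562112 - 309485009821345068724781056 = 309485009821345068724781056.

309485009821345068724781056


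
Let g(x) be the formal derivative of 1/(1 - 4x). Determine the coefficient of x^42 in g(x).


Differentiate termwise: d/dx sum_{k>=0} 4^k x^k = sum_{k>=1} k 4^k x^(k-1) = sum_{j>=0} (j+1) 4^(j+1) x^j.
Equivalently, d/dx [1/(1 - 4x)] = 4/(1 - 4x)^2.
For j = 42: 43 * 4^43 = 43 * 77371252455336267181195264 = 3326963855579459488791396352.

3326963855579459488791396352


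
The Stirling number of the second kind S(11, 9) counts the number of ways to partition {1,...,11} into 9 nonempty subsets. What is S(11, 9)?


Using the explicit formula S(n,k) = (1/k!) sum_{j=0}^{k} (-1)^(k-j) C(k,j) j^n:
S(11, 9) = 1155
Equivalently, S(n,k) is n! times the coefficient of x^n in the EGF (e^x - 1)^k / k!.

1155


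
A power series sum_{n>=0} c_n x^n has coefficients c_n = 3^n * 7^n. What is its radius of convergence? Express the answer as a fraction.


By the root test (Cauchy-Hadamard), the radius is R = 1 / limsup_n |c_n|^(1/n).
Here |c_n|^(1/n) = (3^n * 7^n)^(1/n) = 3 * 7 = 21 for all n.
So R = 1/21 = 1/21.

1/21


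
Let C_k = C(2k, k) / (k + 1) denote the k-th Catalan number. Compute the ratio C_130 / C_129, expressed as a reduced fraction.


Using C_k = (2k)! / (k! (k+1)!), the ratio C_{k+1}/C_k simplifies to
C_{k+1}/C_k = [(2k+2)! / ((k+1)! (k+2)!)] * [k! (k+1)! / (2k)!]
 = (2k+2)(2k+1) / ((k+1)(k+2)) = 2(2k+1) / (k+2).
For k = 129: 2(2*129 + 1) / (129 + 2) = 518/131 = 518/131.

518/131


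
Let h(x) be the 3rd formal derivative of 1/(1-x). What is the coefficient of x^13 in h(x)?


Differentiating 3 times: d^3/dx^3 [1/(1-x)] = 3!/(1-x)^4.
The expansion 1/(1-x)^4 = sum_{k>=0} C(k+3, 3) x^k, so the coefficient of x^n in 3!/(1-x)^4 is 3! * C(n+3, 3).
For n = 13: 6 * C(16, 3) = 6 * 560 = 3360

3360


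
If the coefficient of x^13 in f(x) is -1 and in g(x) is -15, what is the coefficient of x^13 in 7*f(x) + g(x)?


Scalar multiplication scales coefficients: 7 * -1 = -7.
Then add the g coefficient: -7 + -15
= -22

-22


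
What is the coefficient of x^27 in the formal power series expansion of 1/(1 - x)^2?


The negative binomial / multiset identity is
1/(1 - x)^r = sum_{k>=0} C(k + r - 1, r - 1) x^k.
Here r = 2 and k = 27, so the coefficient is
C(27 + 1, 1) = C(28, 1)
= 28

28


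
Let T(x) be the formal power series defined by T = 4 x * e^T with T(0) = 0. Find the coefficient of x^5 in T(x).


Apply the Lagrange inversion formula: if T = 4 x * phi(T) with phi(t) = e^t, then
[x^n] T = 4^n * (1/n) [t^(n-1)] phi(t)^n = 4^n * (1/n) [t^(n-1)] e^(n t) = 4^n * (1/n) * n^(n-1) / (n-1)! = 4^n * n^(n-1) / n!.
When c = 1 this is the Cayley count of rooted labeled trees on n vertices, divided by n!.
For n = 5: 4^5 * 5^4 / 5! = 1024 * 625/120 = 16000/3.

16000/3


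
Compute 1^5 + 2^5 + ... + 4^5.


This power sum has a closed form given by Faulhaber's formula
sum_{k=1}^{m} k^p = (1 / (p + 1)) * sum_{j=0}^{p} C(p + 1, j) B_j m^(p + 1 - j),
but for small m direct computation is fastest:
1 + 32 + 243 + 1024 = 1300.

1300


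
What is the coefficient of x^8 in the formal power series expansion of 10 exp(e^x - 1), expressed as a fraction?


exp(e^x - 1) is the exponential generating function for the Bell numbers Bell_k: exp(e^x - 1) = sum_{k>=0} Bell_k x^k / k!.
So the coefficient of x^8 in 10 exp(e^x - 1) is 10 Bell_8 / 8!.
Computing: Bell_8 = 4140 and 8! = 40320, giving
10 * 4140/40320 = 115/112.

115/112


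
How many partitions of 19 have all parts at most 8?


Using the generating function (1-x)^(-1)(1-x^2)^(-1)...(1-x^8)^(-1),
the coefficient of x^19 counts these restricted partitions.
Result = 352

352


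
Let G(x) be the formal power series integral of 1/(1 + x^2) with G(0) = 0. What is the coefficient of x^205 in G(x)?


1/(1 + x^2) = sum_{j>=0} (-1)^j x^(2j). Integrating termwise with G(0) = 0:
G(x) = sum_{j>=0} (-1)^j x^(2j+1) / (2j+1) = arctan(x).
Only odd powers are nonzero. For x^205 write 205 = 2*102 + 1, giving
(-1)^102 / 205 = 1/205 = 1/205.

1/205


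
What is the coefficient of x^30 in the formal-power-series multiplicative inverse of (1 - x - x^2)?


Let the inverse be f(x) = sum_{k>=0} a_k x^k. From f(x) * (1 - x - x^2) = 1 and matching coefficients:
 x^0: a_0 = 1.
 x^1: a_1 - a_0 = 0, so a_1 = 1.
 x^k (k >= 2): a_k - a_{k-1} - a_{k-2} = 0, i.e. a_k = a_{k-1} + a_{k-2}.
This is the Fibonacci-type recurrence shifted so that a_0 = a_1 = 1.
Iterating: a_0=1, a_1=1, a_2=2, a_3=3, a_4=5, a_5=8, a_6=13, a_7=21, a_8=34, a_9=55, ...
a_30 = 1346269.

1346269


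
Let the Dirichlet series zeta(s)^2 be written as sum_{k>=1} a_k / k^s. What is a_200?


The Dirichlet convolution of the constant function 1 with itself gives (1 * 1)(k) = sum_{d | k} 1 = d(k), the number of positive divisors of k.
Since zeta(s) = sum_{k>=1} 1/k^s, we have zeta(s)^2 = sum_{k>=1} d(k)/k^s, so a_k = d(k).
For k = 200: the divisors are 1, 2, 4, 5, 8, 10, 20, 25, 40, 50, 100, 200.
Count = 12.

12


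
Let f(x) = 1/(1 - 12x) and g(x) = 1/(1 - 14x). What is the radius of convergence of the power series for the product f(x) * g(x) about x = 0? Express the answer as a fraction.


The radius of 1/(1 - 12x) is 1/12 (nearest singularity at x = 1/12), and the radius of 1/(1 - 14x) is 1/14.
The product f(x)*g(x) = 1/((1 - 12x)(1 - 14x)) has singularities at both 1/12 and 1/14, so its radius of convergence is the distance to the nearest one:
min(1/12, 1/14) = 1/14.

1/14


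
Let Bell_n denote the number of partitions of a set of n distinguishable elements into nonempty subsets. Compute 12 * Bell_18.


Bell_18 can be computed from the Bell triangle or from Dobinski's identity Bell_n = (1/e) * sum_{k>=0} k^n / k!.
Computing Bell_18 = 682076806159.
Then 12 * 682076806159 = 8184921673908.

8184921673908


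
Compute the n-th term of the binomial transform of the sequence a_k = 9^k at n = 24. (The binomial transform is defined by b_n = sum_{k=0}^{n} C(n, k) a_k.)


With a_k = 9^k, b_n = sum_{k=0}^{n} C(n, k) 9^k = (1 + 9)^n by the binomial theorem.
For n = 24: (1 + 9)^24 = 10^24 = 1000000000000000000000000.

1000000000000000000000000


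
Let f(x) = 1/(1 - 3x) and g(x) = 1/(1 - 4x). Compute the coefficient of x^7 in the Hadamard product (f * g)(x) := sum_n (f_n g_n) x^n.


f has coefficients f_k = 3^k and g has coefficients g_k = 4^k, so the Hadamard product has coefficient (f*g)_k = 3^k * 4^k = 12^k.
For k = 7: 12^7 = 35831808.

35831808


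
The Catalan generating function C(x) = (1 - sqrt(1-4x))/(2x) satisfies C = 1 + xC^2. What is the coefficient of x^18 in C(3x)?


Substituting x -> 3x scales the n-th coefficient by 3^n, so [x^18] C(3x) = 3^18 * C_18.
C_18 = C(2*18, 18)/(19) = 9075135300/19 = 477638700.
So 3^18 * 477638700 = 387420489 * 477638700 = 185047018719324300.

185047018719324300


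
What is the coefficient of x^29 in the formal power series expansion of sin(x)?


The Maclaurin series is sin(t) = sum_{k>=0} (-1)^k t^(2k+1) / (2k+1)!, so substituting t = x, only odd powers of x are nonzero, with coefficient of x^(2k+1) equal to (-1)^k / (2k+1)!.
Write 29 = 2*14 + 1, giving the coefficient (-1)^14 / 29! = 1/8841761993739701954543616000000 = 1/8841761993739701954543616000000.

1/8841761993739701954543616000000


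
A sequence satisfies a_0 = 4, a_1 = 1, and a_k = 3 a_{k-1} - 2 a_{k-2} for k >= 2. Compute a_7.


The characteristic equation is t^2 - 3 t + 2 = 0, with roots r_1 = 2 and r_2 = 1 (so c_1 = r_1 + r_2, c_2 = -r_1 r_2 as required).
One can use the closed form a_n = A r_1^n + B r_2^n, but direct iteration is more reliable:
a_0 = 4, a_1 = 1, a_2 = -5, a_3 = -17, a_4 = -41, a_5 = -89, a_6 = -185, a_7 = -377.
So a_7 = -377.

-377


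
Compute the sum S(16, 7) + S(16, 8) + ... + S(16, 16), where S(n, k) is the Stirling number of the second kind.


By definition, S(n, k) counts partitions of an n-set into exactly k nonempty blocks.
Computing row n = 16 for k = 7..16:
S(16, k): 3281882604, 2141764053, 820784250, 193754990, 28936908, 2757118, 165620, 6020, 120, 1
Sum = 6470051684.

6470051684


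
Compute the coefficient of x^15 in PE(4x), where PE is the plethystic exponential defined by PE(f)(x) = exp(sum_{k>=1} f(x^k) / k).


With f(x) = 4x, the exponent is sum_{k>=1} 4 x^k / k = 4 * (-ln(1 - x)). Exponentiating:
PE(4x) = exp(-4 ln(1 - x)) = 1/(1 - x)^4.
By the negative binomial expansion, [x^n] 1/(1 - x)^4 = C(n + 3, 3).
For n = 15: C(18, 3) = 816.

816


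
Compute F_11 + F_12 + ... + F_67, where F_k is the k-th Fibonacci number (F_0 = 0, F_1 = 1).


Use the identity sum_{k=0}^{N} F_k = F_{N+2} - 1 (which follows from F_{k+2} - F_{k+1} = F_k). Then
sum_{k=11}^{67} F_k = (F_{69} - 1) - (F_{12} - 1) = F_{69} - F_{12}.
Computing: F_{69} = 117669030460994, F_{12} = 144, so
Sum = 117669030460994 - 144 = 117669030460850.

117669030460850


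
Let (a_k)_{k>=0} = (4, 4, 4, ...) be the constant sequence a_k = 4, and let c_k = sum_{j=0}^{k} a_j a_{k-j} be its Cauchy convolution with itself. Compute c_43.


Since a_j = 4 for all j >= 0, the convolution sum becomes
c_k = sum_{j=0}^{k} 4 * 4 = 16 * (k + 1).
Equivalently, the generating function of (a_k) is 4/(1 - x) and its square is 16/(1 - x)^2 = sum_{k>=0} 16(k + 1) x^k.
For k = 43: 16 * 44 = 704.

704


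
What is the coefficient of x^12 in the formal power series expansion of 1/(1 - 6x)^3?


The general identity 1/(1 - c x)^r = sum_{k>=0} c^k C(k + r - 1, r - 1) x^k follows by substituting y = c x into 1/(1 - y)^r = sum_{k>=0} C(k + r - 1, r - 1) y^k.
For c = 6, r = 3, k = 12:
6^12 * C(14, 2) = 2176782336 * 91 = 198087192576.

198087192576


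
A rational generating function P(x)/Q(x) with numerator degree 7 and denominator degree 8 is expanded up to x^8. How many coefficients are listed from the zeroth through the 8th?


Expanding up to x^8 gives the coefficients for x^0, x^1, ..., x^8.
That is 8 + 1 = 9 coefficients in total.

9


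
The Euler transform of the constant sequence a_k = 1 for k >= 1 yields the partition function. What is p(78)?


The Euler transform converts the sequence a_k = 1 into the number of integer partitions.
Using the recurrence or dynamic programming:
p(78) = 12132164

12132164


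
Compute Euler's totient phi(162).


phi(n) counts integers in [1, n] coprime to n. Using the multiplicative formula phi(n) = n * prod_{p | n} (1 - 1/p):
162 = 2 * 3^4, so
phi(162) = 162 * (1 - 1/2) * (1 - 1/3) = 54.

54


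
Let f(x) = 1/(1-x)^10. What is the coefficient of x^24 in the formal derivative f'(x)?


Differentiate: d/dx [ 1/(1-x)^r ] = r / (1-x)^(r+1).
Here r = 10, so f'(x) = 10 / (1-x)^11.
The expansion of 1/(1-x)^(r+1) has coefficient of x^n equal to C(n+r, r).
So the coefficient of x^24 in f'(x) is
10 * C(34, 10) = 10 * 131128140 = 1311281400

1311281400


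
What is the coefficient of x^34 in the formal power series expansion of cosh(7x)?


The Maclaurin series is cosh(t) = sum_{m>=0} t^(2m) / (2m)!, so substituting t = 7x, only even powers of x are nonzero, with coefficient of x^(2m) equal to 7^(2m) / (2m)!.
For x^34 the coefficient is 7^34/34! = 54116956037952111668959660849/295232799039604140847618609643520000000 = 22539340290692258087863249/122962431919868446833660395520000000.

22539340290692258087863249/122962431919868446833660395520000000


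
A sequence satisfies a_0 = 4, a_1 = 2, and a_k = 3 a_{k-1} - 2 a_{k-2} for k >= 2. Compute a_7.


The characteristic equation is t^2 - 3 t + 2 = 0, with roots r_1 = 2 and r_2 = 1 (so c_1 = r_1 + r_2, c_2 = -r_1 r_2 as required).
One can use the closed form a_n = A r_1^n + B r_2^n, but direct iteration is more reliable:
a_0 = 4, a_1 = 2, a_2 = -2, a_3 = -10, a_4 = -26, a_5 = -58, a_6 = -122, a_7 = -250.
So a_7 = -250.

-250


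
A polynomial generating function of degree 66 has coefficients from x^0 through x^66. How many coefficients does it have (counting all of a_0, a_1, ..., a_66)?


A polynomial of degree 66 takes the form a_0 + a_1 x + ... + a_66 x^66.
The number of coefficients is 66 + 1 = 67.

67


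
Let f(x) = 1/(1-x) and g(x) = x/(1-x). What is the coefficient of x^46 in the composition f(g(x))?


First simplify the composition: f(g(x)) = 1/(1 - x/(1-x)) = (1-x)/((1-x) - x) = (1-x)/(1-2x).
Now extract the coefficient. Write (1-x)/(1-2x) = 1/(1-2x) - x/(1-2x).
The coefficient of x^n in 1/(1-2x) is 2^n, and in x/(1-2x) is 2^(n-1) (for n >= 1).
So the coefficient of x^46 is 2^46 - 2^45 = 70368744177664 - 35184372088832 = 35184372088832.

35184372088832


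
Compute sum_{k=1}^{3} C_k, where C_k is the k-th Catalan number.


C_1 through C_3: 1, 2, 5
Sum = 1 + 2 + 5
= 8

8


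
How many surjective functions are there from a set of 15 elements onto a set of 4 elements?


By inclusion-exclusion on which target elements are missed, the number of surjections from an n-set onto a k-set is
surj(n, k) = sum_{j=0}^{k} (-1)^j C(k, j) (k - j)^n.
Equivalently surj(n, k) = k! * S(n, k), where S(n, k) is the Stirling number of the second kind.
For n = 15, k = 4:
S(15, 4) = 42355950, so
surj = 4! * 42355950 = 24 * 42355950 = 1016542800.

1016542800


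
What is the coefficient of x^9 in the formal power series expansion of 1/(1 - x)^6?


The expansion 1/(1 - x)^r = sum_{k>=0} C(k + r - 1, r - 1) x^k follows from the multiset / negative-binomial theorem (or from repeated differentiation of the geometric series).
For r = 6 and k = 9:
C(14, 5) = 87178291200 / (120 * 362880) = 2002.

2002


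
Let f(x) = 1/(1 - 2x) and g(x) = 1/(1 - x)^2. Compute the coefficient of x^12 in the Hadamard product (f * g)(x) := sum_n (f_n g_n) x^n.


f has coefficients f_k = 2^k. For g = 1/(1 - x)^2 the coefficient is g_k = C(k + 1, 1) = k + 1. The Hadamard coefficient is (f * g)_k = 2^k * (k + 1).
For k = 12: 2^12 * 13 = 4096 * 13 = 53248.

53248


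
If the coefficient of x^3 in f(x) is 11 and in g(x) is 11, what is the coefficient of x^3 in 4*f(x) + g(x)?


Scalar multiplication scales coefficients: 4 * 11 = 44.
Then add the g coefficient: 44 + 11
= 55

55


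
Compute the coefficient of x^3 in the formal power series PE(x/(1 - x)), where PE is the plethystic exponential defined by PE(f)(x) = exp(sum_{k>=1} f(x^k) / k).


For f(x) = x/(1 - x) we have
sum_{k>=1} f(x^k) / k = sum_{k>=1} (1/k) * x^k / (1 - x^k) = sum_{k, m >= 1} x^(k m) / k,
which after exponentiating simplifies to
PE(x/(1 - x)) = prod_{k>=1} 1 / (1 - x^k).
This is the generating function for the partition function p(n), so the coefficient of x^3 is p(3).
Computing p(3) by dynamic programming over parts 1, 2, ..., 3: p(3) = 3.

3


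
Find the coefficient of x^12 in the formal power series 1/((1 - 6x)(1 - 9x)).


By partial fractions or Cauchy convolution:
The coefficient equals sum_{k=0}^{12} 6^k * 9^(12-k).
= 842935044771

842935044771


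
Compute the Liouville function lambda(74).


The Liouville function is lambda(k) = (-1)^Omega(k), where Omega(k) counts the prime factors of k with multiplicity.
Factoring: 74 = 2 * 37, so Omega(74) = 2.
lambda(74) = (-1)^2 = 1.

1


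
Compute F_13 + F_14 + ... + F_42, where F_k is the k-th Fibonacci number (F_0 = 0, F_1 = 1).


Use the identity sum_{k=0}^{N} F_k = F_{N+2} - 1 (which follows from F_{k+2} - F_{k+1} = F_k). Then
sum_{k=13}^{42} F_k = (F_{44} - 1) - (F_{14} - 1) = F_{44} - F_{14}.
Computing: F_{44} = 701408733, F_{14} = 377, so
Sum = 701408733 - 377 = 701408356.

701408356


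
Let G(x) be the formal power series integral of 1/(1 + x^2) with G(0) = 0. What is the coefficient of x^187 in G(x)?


1/(1 + x^2) = sum_{j>=0} (-1)^j x^(2j). Integrating termwise with G(0) = 0:
G(x) = sum_{j>=0} (-1)^j x^(2j+1) / (2j+1) = arctan(x).
Only odd powers are nonzero. For x^187 write 187 = 2*93 + 1, giving
(-1)^93 / 187 = -1/187 = -1/187.

-1/187


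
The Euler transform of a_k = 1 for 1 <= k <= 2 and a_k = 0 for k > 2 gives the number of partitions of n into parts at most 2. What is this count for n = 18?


Partitions of 18 into parts at most 2:
Using generating function (1-x)^(-1)(1-x^2)^(-1),
the coefficient of x^18 = 10

10


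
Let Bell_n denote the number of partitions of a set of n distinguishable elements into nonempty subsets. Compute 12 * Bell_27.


Bell_27 can be computed from the Bell triangle or from Dobinski's identity Bell_n = (1/e) * sum_{k>=0} k^n / k!.
Computing Bell_27 = 545717047936059989389.
Then 12 * 545717047936059989389 = 6548604575232719872668.

6548604575232719872668


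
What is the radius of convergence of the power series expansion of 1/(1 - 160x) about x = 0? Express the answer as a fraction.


Expanding 1/(1 - 160x) = sum_{k>=0} 160^k x^k, the series converges when |160x| < 1, i.e., |x| < 1/160.
So the radius of convergence is 1/160 = 1/160.

1/160


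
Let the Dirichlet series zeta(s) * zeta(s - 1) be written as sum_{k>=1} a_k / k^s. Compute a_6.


Convolution gives a_k = sum_{d | k} d * 1 = sum_{d | k} d = sigma(k), the sum of positive divisors of k.
For k = 6, the divisors are 1, 2, 3, 6, so
sigma(6) = 1 + 2 + 3 + 6 = 12.

12


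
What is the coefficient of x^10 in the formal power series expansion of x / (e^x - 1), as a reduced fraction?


The exponential generating function for Bernoulli numbers is
x / (e^x - 1) = sum_{k>=0} B_k x^k / k!.
So the coefficient of x^10 in x / (e^x - 1) is B_10 / 10!.
Computing: B_10 = 5/66, 10! = 3628800, giving
5/66 / 3628800 = 1/47900160.

1/47900160


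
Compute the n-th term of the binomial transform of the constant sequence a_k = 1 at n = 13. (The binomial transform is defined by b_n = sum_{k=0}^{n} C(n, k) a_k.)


With a_k = 1 for all k, b_n = sum_{k=0}^{n} C(n, k) = 2^n by the binomial theorem.
For n = 13: 2^13 = 8192.

8192


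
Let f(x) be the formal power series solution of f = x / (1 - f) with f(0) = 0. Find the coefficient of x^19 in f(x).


Apply Lagrange inversion: f = x * phi(f) with phi(t) = 1/(1 - t), so
[x^n] f = (1/n) [t^(n-1)] phi(t)^n = (1/n) [t^(n-1)] (1 - t)^(-n) = (1/n) C(2n - 2, n - 1) = C_{n-1}.
For n = 19: C_18 = C(36, 18) / 19 = 9075135300/19 = 477638700 = 477638700.

477638700


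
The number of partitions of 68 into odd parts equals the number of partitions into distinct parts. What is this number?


Computing partitions of 68 into odd parts (1, 3, 5, ...):
Using the generating function prod_{k>=0} 1/(1-x^(2k+1)),
the count is 24576

24576


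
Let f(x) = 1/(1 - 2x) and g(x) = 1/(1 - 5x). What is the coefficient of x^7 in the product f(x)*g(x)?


The coefficient of x^n in f*g is the Cauchy product: sum_{k=0}^{n} a^k * b^(n-k).
With a=2, b=5, n=7:
sum_{k=0}^{7} 2^k * 5^(7-k)
= 130123

130123


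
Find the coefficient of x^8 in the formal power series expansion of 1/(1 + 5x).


Write 1/(1 + c x) = 1/(1 - (-c) x) and apply the geometric-series identity
1/(1 - y) = sum_{k>=0} y^k to get 1/(1 + c x) = sum_{k>=0} (-c)^k x^k.
So the coefficient of x^k is (-c)^k = (-1)^k * c^k.
Here c = 5 and k = 8:
(-5)^8 = 1 * 390625 = 390625

390625


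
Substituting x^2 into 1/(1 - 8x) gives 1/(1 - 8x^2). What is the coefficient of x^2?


The coefficient of x^(2m) in 1/(1 - 8x^2) is 8^m.
With n = 2 = 2*1, the coefficient is 8^1 = 8.

8


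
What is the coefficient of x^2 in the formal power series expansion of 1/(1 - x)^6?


The negative binomial / multiset identity is
1/(1 - x)^r = sum_{k>=0} C(k + r - 1, r - 1) x^k.
Here r = 6 and k = 2, so the coefficient is
C(2 + 5, 5) = C(7, 5)
= 21

21
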